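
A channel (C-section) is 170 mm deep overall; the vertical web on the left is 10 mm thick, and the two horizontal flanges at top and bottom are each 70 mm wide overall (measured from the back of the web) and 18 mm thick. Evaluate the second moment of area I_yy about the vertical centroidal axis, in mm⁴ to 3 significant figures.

I_yy ≈ 1.83 × 10⁶ mm⁴

Decompose the section into non-overlapping parts with the origin at the bottom-left of its bounding rectangle.
Web: 10 × 170, A = 1 700 mm², x = 5 mm, Ī = 14 167 mm⁴.
Top flange (beyond web): 60 × 18, A = 1 080 mm², x = 40 mm, Ī = 324 000 mm⁴.
Bottom flange (beyond web): 60 × 18, A = 1 080 mm², x = 40 mm, Ī = 324 000 mm⁴.
Centroid: x̄ = ΣA·x / ΣA = 24.585 mm.
Transfer each piece to the vertical centroidal axis using Ī + A·d² with d = x − 24.585:
  web: d = -19.585 mm → contributes +666 272 mm⁴
  top flange (beyond web): d = 15.415 mm → contributes +580 616 mm⁴
  bottom flange (beyond web): d = 15.415 mm → contributes +580 616 mm⁴
Total I = 1 827 503 mm⁴.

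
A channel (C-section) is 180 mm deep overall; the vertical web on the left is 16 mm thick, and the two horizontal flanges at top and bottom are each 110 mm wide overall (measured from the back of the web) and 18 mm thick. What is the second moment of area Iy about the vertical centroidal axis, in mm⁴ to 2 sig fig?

Iy ≈ 7.3 × 10⁶ mm⁴

Decompose the section into non-overlapping parts with the origin at the bottom-left of its bounding rectangle.
Web: 16 × 180, A = 2 880 mm², x = 8 mm, Ī = 61 440 mm⁴.
Top flange (beyond web): 94 × 18, A = 1 692 mm², x = 63 mm, Ī = 1 245 876 mm⁴.
Bottom flange (beyond web): 94 × 18, A = 1 692 mm², x = 63 mm, Ī = 1 245 876 mm⁴.
Centroid: x̄ = ΣA·x / ΣA = 37.71 mm.
Transfer each piece to the vertical centroidal axis using Ī + A·d² with d = x − 37.71:
  web: d = -29.71 mm → contributes +2 604 023 mm⁴
  top flange (beyond web): d = 25.29 mm → contributes +2 327 826 mm⁴
  bottom flange (beyond web): d = 25.29 mm → contributes +2 327 826 mm⁴
Total I = 7 259 675 mm⁴.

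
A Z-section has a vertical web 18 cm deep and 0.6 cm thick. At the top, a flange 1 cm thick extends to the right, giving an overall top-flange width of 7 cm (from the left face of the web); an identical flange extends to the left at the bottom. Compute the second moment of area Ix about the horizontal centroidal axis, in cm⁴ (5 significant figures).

Ix ≈ 1217.5 cm⁴

Split into non-overlapping primitives; take the origin at the lower-left of the bounding box.
Web: 0.6 × 18, A = 10.8 cm², y = 9 cm, Ī = 291.6 cm⁴.
Top flange (beyond web): 6.4 × 1, A = 6.4 cm², y = 17.5 cm, Ī = 0.5333333 cm⁴.
Bottom flange (beyond web): 6.4 × 1, A = 6.4 cm², y = 0.5 cm, Ī = 0.5333333 cm⁴.
Centroid: ȳ = ΣA·y / ΣA = 9 cm.
Transfer each piece to the horizontal centroidal axis using Ī + A·d² with d = y − 9:
  web: d = 0 cm → contributes +291.6 cm⁴
  top flange (beyond web): d = 8.5 cm → contributes +462.9333 cm⁴
  bottom flange (beyond web): d = -8.5 cm → contributes +462.9333 cm⁴
Total I = 1217.467 cm⁴.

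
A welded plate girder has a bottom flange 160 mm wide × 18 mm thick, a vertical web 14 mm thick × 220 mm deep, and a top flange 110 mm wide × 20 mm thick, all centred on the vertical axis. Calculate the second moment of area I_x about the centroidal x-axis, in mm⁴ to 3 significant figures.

I_x ≈ 8.43 × 10⁷ mm⁴

Split into non-overlapping primitives; take the origin at the lower-left of the bounding box.
Bottom plate: 160 × 18, A = 2 880 mm², y = 9 mm, Ī = 77 760 mm⁴.
Web plate: 14 × 220, A = 3 080 mm², y = 128 mm, Ī = 12 422 667 mm⁴.
Top plate: 110 × 20, A = 2 200 mm², y = 248 mm, Ī = 73 333 mm⁴.
Centroid: ȳ = ΣA·y / ΣA = 118.35 mm.
Transfer each piece to the centroidal x-axis using Ī + A·d² with d = y − 118.35:
  bottom plate: d = -109.35 mm → contributes +34 516 989 mm⁴
  web plate: d = 9.6471 mm → contributes +12 709 309 mm⁴
  top plate: d = 129.65 mm → contributes +37 051 725 mm⁴
Total I = 84 278 024 mm⁴.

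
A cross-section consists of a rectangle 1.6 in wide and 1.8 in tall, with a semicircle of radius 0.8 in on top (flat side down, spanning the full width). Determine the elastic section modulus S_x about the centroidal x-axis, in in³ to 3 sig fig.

S_x ≈ 1.43 in³

Break the section into simple shapes (no overlaps), measuring from the bottom-left corner of the bounding box.
Rectangular body: 1.6 × 1.8, A = 2.88 in², y = 0.9 in, Ī = 0.7776 in⁴.
Semicircular cap: semicircle r = 0.8, A = 1.0053 in², y = 2.1395 in, Ī = 0.044956 in⁴.
Centroid: ȳ = ΣA·y / ΣA = 1.2207 in.
Transfer each piece to the centroidal x-axis using Ī + A·d² with d = y − 1.2207:
  rectangular body: d = -0.32072 in → contributes +1.0738 in⁴
  semicircular cap: d = 0.91881 in → contributes +0.89364 in⁴
Total I = 1.9675 in⁴.
Extreme fibre distance c = 1.3793 in; S = I/c = 1.4265 in³.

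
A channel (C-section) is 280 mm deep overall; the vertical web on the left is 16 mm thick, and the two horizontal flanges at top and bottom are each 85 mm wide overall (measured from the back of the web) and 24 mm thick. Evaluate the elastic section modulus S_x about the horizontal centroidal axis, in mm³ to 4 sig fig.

Break the section into simple shapes (no overlaps), measuring from the bottom-left corner of the bounding box.
Web: 16 × 280, A = 4 480 mm², y = 140 mm, Ī = 29 269 333 mm⁴.
Top flange (beyond web): 69 × 24, A = 1 656 mm², y = 268 mm, Ī = 79 488 mm⁴.
Bottom flange (beyond web): 69 × 24, A = 1 656 mm², y = 12 mm, Ī = 79 488 mm⁴.
By symmetry the centroid is at mid-height, ȳ = 140 mm.
Transfer each piece to the horizontal centroidal axis using Ī + A·d² with d = y − 140:
  web: d = 0 mm → contributes +29 269 333 mm⁴
  top flange (beyond web): d = 128 mm → contributes +27 211 392 mm⁴
  bottom flange (beyond web): d = -128 mm → contributes +27 211 392 mm⁴
Total I = 83 692 117 mm⁴.
Extreme fibre distance c = 140 mm; S = I/c = 597 801 mm³.

S_x ≈ 5.978 × 10⁵ mm³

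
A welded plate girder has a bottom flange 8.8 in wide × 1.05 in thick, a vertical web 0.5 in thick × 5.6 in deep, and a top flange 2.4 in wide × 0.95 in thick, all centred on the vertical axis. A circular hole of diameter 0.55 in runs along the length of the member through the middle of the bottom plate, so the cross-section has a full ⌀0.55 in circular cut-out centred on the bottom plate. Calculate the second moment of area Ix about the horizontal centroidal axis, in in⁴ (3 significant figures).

Break the section into simple shapes (no overlaps), measuring from the bottom-left corner of the bounding box.
Bottom plate: 8.8 × 1.05, A = 9.24 in², y = 0.525 in, Ī = 0.84893 in⁴.
Web plate: 0.5 × 5.6, A = 2.8 in², y = 3.85 in, Ī = 7.3173 in⁴.
Top plate: 2.4 × 0.95, A = 2.28 in², y = 7.125 in, Ī = 0.17148 in⁴.
Hole (subtracted): ⌀0.55, A = 0.23758 in², y = 0.525 in, Ī = 0.0044918 in⁴.
Centroid: ȳ = ΣA·y / ΣA = 2.2547 in.
Transfer each piece to the horizontal centroidal axis using Ī + A·d² with d = y − 2.2547:
  bottom plate: d = -1.7297 in → contributes +28.493 in⁴
  web plate: d = 1.5953 in → contributes +14.444 in⁴
  top plate: d = 4.8703 in → contributes +54.253 in⁴
  hole: d = -1.7297 in → contributes −0.71529 in⁴
Total I = 96.474 in⁴.

Ix ≈ 96.5 in⁴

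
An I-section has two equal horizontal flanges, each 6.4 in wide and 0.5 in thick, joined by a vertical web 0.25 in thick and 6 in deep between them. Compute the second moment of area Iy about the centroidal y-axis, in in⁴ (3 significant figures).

Decompose the section into non-overlapping parts with the origin at the bottom-left of its bounding rectangle.
Bottom flange: 6.4 × 0.5, A = 3.2 in², x = 3.2 in, Ī = 10.923 in⁴.
Web: 0.25 × 6, A = 1.5 in², x = 3.2 in, Ī = 0.0078125 in⁴.
Top flange: 6.4 × 0.5, A = 3.2 in², x = 3.2 in, Ī = 10.923 in⁴.
By symmetry the centroid is at mid-width, x̄ = 3.2 in.
All pieces are centred on the centroidal y-axis, so I = ΣĪ = 21.853 in⁴.

Iy ≈ 21.9 in⁴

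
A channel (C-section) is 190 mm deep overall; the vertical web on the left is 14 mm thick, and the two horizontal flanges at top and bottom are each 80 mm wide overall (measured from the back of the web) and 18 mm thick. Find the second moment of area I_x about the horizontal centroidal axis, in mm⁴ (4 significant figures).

Split into non-overlapping primitives; take the origin at the lower-left of the bounding box.
Web: 14 × 190, A = 2 660 mm², y = 95 mm, Ī = 8 002 167 mm⁴.
Top flange (beyond web): 66 × 18, A = 1 188 mm², y = 181 mm, Ī = 32 076 mm⁴.
Bottom flange (beyond web): 66 × 18, A = 1 188 mm², y = 9 mm, Ī = 32 076 mm⁴.
By symmetry the centroid is at mid-height, ȳ = 95 mm.
Transfer each piece to the horizontal centroidal axis using Ī + A·d² with d = y − 95:
  web: d = 0 mm → contributes +8 002 167 mm⁴
  top flange (beyond web): d = 86 mm → contributes +8 818 524 mm⁴
  bottom flange (beyond web): d = -86 mm → contributes +8 818 524 mm⁴
Total I = 25 639 215 mm⁴.

I_x ≈ 2.564 × 10⁷ mm⁴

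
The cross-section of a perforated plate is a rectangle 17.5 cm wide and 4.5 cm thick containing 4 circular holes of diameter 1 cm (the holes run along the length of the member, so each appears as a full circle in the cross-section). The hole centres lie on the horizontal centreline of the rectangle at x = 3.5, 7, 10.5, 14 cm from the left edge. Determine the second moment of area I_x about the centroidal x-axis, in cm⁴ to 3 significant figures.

Split into non-overlapping primitives; take the origin at the lower-left of the bounding box.
Plate: 17.5 × 4.5, A = 78.75 cm², y = 2.25 cm, Ī = 132.89 cm⁴.
Hole 1 (subtracted): ⌀1, A = 0.7854 cm², y = 2.25 cm, Ī = 0.049087 cm⁴.
Hole 2 (subtracted): ⌀1, A = 0.7854 cm², y = 2.25 cm, Ī = 0.049087 cm⁴.
Hole 3 (subtracted): ⌀1, A = 0.7854 cm², y = 2.25 cm, Ī = 0.049087 cm⁴.
Hole 4 (subtracted): ⌀1, A = 0.7854 cm², y = 2.25 cm, Ī = 0.049087 cm⁴.
By symmetry the centroid is at mid-height, ȳ = 2.25 cm.
All pieces are centred on the centroidal x-axis, so I = ΣĪ (holes subtracted) = 132.69 cm⁴.

I_x ≈ 133 cm⁴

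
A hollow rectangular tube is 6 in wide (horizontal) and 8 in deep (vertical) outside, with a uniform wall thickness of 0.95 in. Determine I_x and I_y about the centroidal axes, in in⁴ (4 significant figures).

Treat the section as a set of non-overlapping primitives; coordinates are from the bounding-box lower-left.
Outer rectangle: 6 × 8, A = 48 in², y = 4 in, Ī = 256 in⁴.
Inner void (subtracted): 4.1 × 6.1, A = 25.01 in², y = 4 in, Ī = 77.5518 in⁴.
By symmetry the centroid is at mid-height, ȳ = 4 in.
All pieces are centred on the centroidal x-axis, so I = ΣĪ (holes subtracted) = 178.448 in⁴.
Repeating about the centroidal y-axis gives I_y = 108.965 in⁴.

I_x ≈ 178.4 in⁴, I_y ≈ 109.0 in⁴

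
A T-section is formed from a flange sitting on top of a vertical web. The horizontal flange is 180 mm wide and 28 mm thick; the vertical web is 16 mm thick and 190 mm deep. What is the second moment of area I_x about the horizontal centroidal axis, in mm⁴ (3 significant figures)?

I_x ≈ 3.20 × 10⁷ mm⁴

Decompose the section into non-overlapping parts with the origin at the bottom-left of its bounding rectangle.
Flange: 180 × 28, A = 5 040 mm², y = 204 mm, Ī = 329 280 mm⁴.
Web: 16 × 190, A = 3 040 mm², y = 95 mm, Ī = 9 145 333 mm⁴.
Centroid: ȳ = ΣA·y / ΣA = 162.99 mm.
Transfer each piece to the horizontal centroidal axis using Ī + A·d² with d = y − 162.99:
  flange: d = 41.01 mm → contributes +8 805 612 mm⁴
  web: d = -67.99 mm → contributes +23 198 200 mm⁴
Total I = 32 003 813 mm⁴.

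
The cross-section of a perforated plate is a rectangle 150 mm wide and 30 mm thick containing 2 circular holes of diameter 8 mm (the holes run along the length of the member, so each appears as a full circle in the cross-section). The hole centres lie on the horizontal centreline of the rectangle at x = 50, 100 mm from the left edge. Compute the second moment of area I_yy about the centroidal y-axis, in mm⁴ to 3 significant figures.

I_yy ≈ 8.37 × 10⁶ mm⁴

Break the section into simple shapes (no overlaps), measuring from the bottom-left corner of the bounding box.
Plate: 150 × 30, A = 4 500 mm², x = 75 mm, Ī = 8 437 500 mm⁴.
Hole 1 (subtracted): ⌀8, A = 50.265 mm², x = 50 mm, Ī = 201.06 mm⁴.
Hole 2 (subtracted): ⌀8, A = 50.265 mm², x = 100 mm, Ī = 201.06 mm⁴.
By symmetry the centroid is at mid-width, x̄ = 75 mm.
Transfer each piece to the centroidal y-axis using Ī + A·d² with d = x − 75:
  plate: d = 0 mm → contributes +8 437 500 mm⁴
  hole 1: d = -25 mm → contributes −31 617 mm⁴
  hole 2: d = 25 mm → contributes −31 617 mm⁴
Total I = 8 374 266 mm⁴.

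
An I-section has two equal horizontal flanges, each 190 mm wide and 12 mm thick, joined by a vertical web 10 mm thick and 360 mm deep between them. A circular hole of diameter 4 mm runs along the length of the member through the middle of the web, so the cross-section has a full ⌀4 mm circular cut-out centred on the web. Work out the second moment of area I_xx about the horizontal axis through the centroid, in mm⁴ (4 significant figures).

I_xx ≈ 1.967 × 10⁸ mm⁴

Decompose the section into non-overlapping parts with the origin at the bottom-left of its bounding rectangle.
Bottom flange: 190 × 12, A = 2 280 mm², y = 6 mm, Ī = 27 360 mm⁴.
Web: 10 × 360, A = 3 600 mm², y = 192 mm, Ī = 38 880 000 mm⁴.
Top flange: 190 × 12, A = 2 280 mm², y = 378 mm, Ī = 27 360 mm⁴.
Hole (subtracted): ⌀4, A = 12.5664 mm², y = 192 mm, Ī = 12.5664 mm⁴.
By symmetry the centroid is at mid-height, ȳ = 192 mm.
Transfer each piece to the horizontal axis through the centroid using Ī + A·d² with d = y − 192:
  bottom flange: d = -186 mm → contributes +78 906 240 mm⁴
  web: d = 0 mm → contributes +38 880 000 mm⁴
  top flange: d = 186 mm → contributes +78 906 240 mm⁴
  hole: d = 0 mm → contributes −12.5664 mm⁴
Total I = 196 692 467 mm⁴.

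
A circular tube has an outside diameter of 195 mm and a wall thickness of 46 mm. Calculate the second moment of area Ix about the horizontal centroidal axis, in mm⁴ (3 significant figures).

Treat the section as a set of non-overlapping primitives; coordinates are from the bounding-box lower-left.
Outer circle: ⌀195, A = 29 865 mm², y = 97.5 mm, Ī = 70 975 481 mm⁴.
Bore (subtracted): ⌀103, A = 8332.3 mm², y = 97.5 mm, Ī = 5 524 828 mm⁴.
By symmetry the centroid is at mid-height, ȳ = 97.5 mm.
All pieces are centred on the horizontal centroidal axis, so I = ΣĪ (holes subtracted) = 65 450 653 mm⁴.

Ix ≈ 6.55 × 10⁷ mm⁴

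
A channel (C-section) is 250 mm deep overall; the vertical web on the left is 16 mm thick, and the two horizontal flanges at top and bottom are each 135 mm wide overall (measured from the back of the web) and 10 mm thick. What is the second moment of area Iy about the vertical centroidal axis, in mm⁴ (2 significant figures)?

Iy ≈ 9.7 × 10⁶ mm⁴

Treat the section as a set of non-overlapping primitives; coordinates are from the bounding-box lower-left.
Web: 16 × 250, A = 4 000 mm², x = 8 mm, Ī = 85 333 mm⁴.
Top flange (beyond web): 119 × 10, A = 1 190 mm², x = 75.5 mm, Ī = 1 404 299 mm⁴.
Bottom flange (beyond web): 119 × 10, A = 1 190 mm², x = 75.5 mm, Ī = 1 404 299 mm⁴.
Centroid: x̄ = ΣA·x / ΣA = 33.18 mm.
Transfer each piece to the vertical centroidal axis using Ī + A·d² with d = x − 33.18:
  web: d = -25.18 mm → contributes +2 621 513 mm⁴
  top flange (beyond web): d = 42.32 mm → contributes +3 535 543 mm⁴
  bottom flange (beyond web): d = 42.32 mm → contributes +3 535 543 mm⁴
Total I = 9 692 599 mm⁴.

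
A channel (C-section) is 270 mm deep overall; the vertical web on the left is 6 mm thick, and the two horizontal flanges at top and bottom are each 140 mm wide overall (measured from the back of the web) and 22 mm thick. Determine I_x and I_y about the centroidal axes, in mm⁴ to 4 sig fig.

Treat the section as a set of non-overlapping primitives; coordinates are from the bounding-box lower-left.
Web: 6 × 270, A = 1 620 mm², y = 135 mm, Ī = 9 841 500 mm⁴.
Top flange (beyond web): 134 × 22, A = 2 948 mm², y = 259 mm, Ī = 118 903 mm⁴.
Bottom flange (beyond web): 134 × 22, A = 2 948 mm², y = 11 mm, Ī = 118 903 mm⁴.
By symmetry the centroid is at mid-height, ȳ = 135 mm.
Transfer each piece to the centroidal x-axis using Ī + A·d² with d = y − 135:
  web: d = 0 mm → contributes +9 841 500 mm⁴
  top flange (beyond web): d = 124 mm → contributes +45 447 351 mm⁴
  bottom flange (beyond web): d = -124 mm → contributes +45 447 351 mm⁴
Total I = 100 736 201 mm⁴.
For the y-axis: x̄ = 57.9122 mm.
Repeating about the centroidal y-axis gives I_y = 15 054 283 mm⁴.

I_x ≈ 1.007 × 10⁸ mm⁴, I_y ≈ 1.505 × 10⁷ mm⁴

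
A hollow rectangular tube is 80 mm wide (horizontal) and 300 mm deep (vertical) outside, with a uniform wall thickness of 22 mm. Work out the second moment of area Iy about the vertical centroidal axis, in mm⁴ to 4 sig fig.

Iy ≈ 1.180 × 10⁷ mm⁴

Split into non-overlapping primitives; take the origin at the lower-left of the bounding box.
Outer rectangle: 80 × 300, A = 24 000 mm², x = 40 mm, Ī = 12 800 000 mm⁴.
Inner void (subtracted): 36 × 256, A = 9 216 mm², x = 40 mm, Ī = 995 328 mm⁴.
By symmetry the centroid is at mid-width, x̄ = 40 mm.
All pieces are centred on the vertical centroidal axis, so I = ΣĪ (holes subtracted) = 11 804 672 mm⁴.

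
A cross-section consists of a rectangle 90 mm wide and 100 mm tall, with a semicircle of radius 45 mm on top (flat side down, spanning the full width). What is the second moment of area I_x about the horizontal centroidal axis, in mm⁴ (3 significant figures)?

I_x ≈ 1.92 × 10⁷ mm⁴

Split into non-overlapping primitives; take the origin at the lower-left of the bounding box.
Rectangular body: 90 × 100, A = 9 000 mm², y = 50 mm, Ī = 7 500 000 mm⁴.
Semicircular cap: semicircle r = 45, A = 3180.9 mm², y = 119.1 mm, Ī = 450 072 mm⁴.
Centroid: ȳ = ΣA·y / ΣA = 68.044 mm.
Transfer each piece to the horizontal centroidal axis using Ī + A·d² with d = y − 68.044:
  rectangular body: d = -18.044 mm → contributes +10 430 317 mm⁴
  semicircular cap: d = 51.054 mm → contributes +8 741 174 mm⁴
Total I = 19 171 491 mm⁴.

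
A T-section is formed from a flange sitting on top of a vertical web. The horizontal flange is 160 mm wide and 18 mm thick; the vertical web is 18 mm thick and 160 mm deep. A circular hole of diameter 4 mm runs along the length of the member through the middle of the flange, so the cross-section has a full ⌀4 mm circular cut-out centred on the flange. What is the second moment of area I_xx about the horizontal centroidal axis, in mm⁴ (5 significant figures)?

I_xx ≈ 1.7603 × 10⁷ mm⁴

Split into non-overlapping primitives; take the origin at the lower-left of the bounding box.
Flange: 160 × 18, A = 2 880 mm², y = 169 mm, Ī = 77 760 mm⁴.
Web: 18 × 160, A = 2 880 mm², y = 80 mm, Ī = 6 144 000 mm⁴.
Hole (subtracted): ⌀4, A = 12.56637 mm², y = 169 mm, Ī = 12.56637 mm⁴.
Centroid: ȳ = ΣA·y / ΣA = 124.4027 mm.
Transfer each piece to the horizontal centroidal axis using Ī + A·d² with d = y − 124.4027:
  flange: d = 44.5973 mm → contributes +5 805 846 mm⁴
  web: d = -44.4027 mm → contributes +11 822 208 mm⁴
  hole: d = 44.5973 mm → contributes −25006.06 mm⁴
Total I = 17 603 048 mm⁴.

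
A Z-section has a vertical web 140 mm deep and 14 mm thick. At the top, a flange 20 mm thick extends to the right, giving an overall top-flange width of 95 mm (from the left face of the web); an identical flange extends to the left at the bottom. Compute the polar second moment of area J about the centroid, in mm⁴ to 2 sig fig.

J ≈ 2.4 × 10⁷ mm⁴

Split into non-overlapping primitives; take the origin at the lower-left of the bounding box.
Web: 14 × 140, A = 1 960 mm², y = 70 mm, Ī = 3 201 333 mm⁴.
Top flange (beyond web): 81 × 20, A = 1 620 mm², y = 130 mm, Ī = 54 000 mm⁴.
Bottom flange (beyond web): 81 × 20, A = 1 620 mm², y = 10 mm, Ī = 54 000 mm⁴.
Centroid: ȳ = ΣA·y / ΣA = 70 mm.
Transfer each piece to the centroidal x-axis using Ī + A·d² with d = y − 70:
  web: d = 0 mm → contributes +3 201 333 mm⁴
  top flange (beyond web): d = 60 mm → contributes +5 886 000 mm⁴
  bottom flange (beyond web): d = -60 mm → contributes +5 886 000 mm⁴
Total I = 14 973 333 mm⁴.
For the y-axis: x̄ = 88 mm.
Repeating about the centroidal y-axis gives I_y = 9 113 733 mm⁴.
Polar second moment: J = I_x + I_y = 24 087 067 mm⁴.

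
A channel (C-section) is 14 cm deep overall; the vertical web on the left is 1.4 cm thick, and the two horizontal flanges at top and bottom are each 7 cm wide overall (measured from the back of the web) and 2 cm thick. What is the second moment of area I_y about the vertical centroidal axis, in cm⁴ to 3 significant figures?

I_y ≈ 190 cm⁴

Treat the section as a set of non-overlapping primitives; coordinates are from the bounding-box lower-left.
Web: 1.4 × 14, A = 19.6 cm², x = 0.7 cm, Ī = 3.2013 cm⁴.
Top flange (beyond web): 5.6 × 2, A = 11.2 cm², x = 4.2 cm, Ī = 29.269 cm⁴.
Bottom flange (beyond web): 5.6 × 2, A = 11.2 cm², x = 4.2 cm, Ī = 29.269 cm⁴.
Centroid: x̄ = ΣA·x / ΣA = 2.5667 cm.
Transfer each piece to the vertical centroidal axis using Ī + A·d² with d = x − 2.5667:
  web: d = -1.8667 cm → contributes +71.496 cm⁴
  top flange (beyond web): d = 1.6333 cm → contributes +59.148 cm⁴
  bottom flange (beyond web): d = 1.6333 cm → contributes +59.148 cm⁴
Total I = 189.79 cm⁴.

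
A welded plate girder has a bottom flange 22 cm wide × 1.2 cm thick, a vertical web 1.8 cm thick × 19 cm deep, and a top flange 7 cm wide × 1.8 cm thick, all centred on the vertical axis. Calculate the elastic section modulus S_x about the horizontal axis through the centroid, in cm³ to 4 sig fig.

S_x ≈ 368.0 cm³

Treat the section as a set of non-overlapping primitives; coordinates are from the bounding-box lower-left.
Bottom plate: 22 × 1.2, A = 26.4 cm², y = 0.6 cm, Ī = 3.168 cm⁴.
Web plate: 1.8 × 19, A = 34.2 cm², y = 10.7 cm, Ī = 1028.85 cm⁴.
Top plate: 7 × 1.8, A = 12.6 cm², y = 21.1 cm, Ī = 3.402 cm⁴.
Centroid: ȳ = ΣA·y / ΣA = 8.84754 cm.
Transfer each piece to the horizontal axis through the centroid using Ī + A·d² with d = y − 8.84754:
  bottom plate: d = -8.24754 cm → contributes +1798.95 cm⁴
  web plate: d = 1.85246 cm → contributes +1146.21 cm⁴
  top plate: d = 12.2525 cm → contributes +1894.95 cm⁴
Total I = 4840.11 cm⁴.
Extreme fibre distance c = 13.1525 cm; S = I/c = 368 cm³.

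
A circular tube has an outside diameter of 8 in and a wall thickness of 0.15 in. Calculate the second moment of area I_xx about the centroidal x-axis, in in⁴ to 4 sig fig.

I_xx ≈ 28.50 in⁴

Break the section into simple shapes (no overlaps), measuring from the bottom-left corner of the bounding box.
Outer circle: ⌀8, A = 50.2655 in², y = 4 in, Ī = 201.062 in⁴.
Bore (subtracted): ⌀7.7, A = 46.5663 in², y = 4 in, Ī = 172.557 in⁴.
By symmetry the centroid is at mid-height, ȳ = 4 in.
All pieces are centred on the centroidal x-axis, so I = ΣĪ (holes subtracted) = 28.5048 in⁴.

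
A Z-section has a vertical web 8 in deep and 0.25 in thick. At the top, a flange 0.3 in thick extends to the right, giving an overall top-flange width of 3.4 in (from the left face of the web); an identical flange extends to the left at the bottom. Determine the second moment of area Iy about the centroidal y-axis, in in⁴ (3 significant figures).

Iy ≈ 7.04 in⁴

Decompose the section into non-overlapping parts with the origin at the bottom-left of its bounding rectangle.
Web: 0.25 × 8, A = 2 in², x = 3.275 in, Ī = 0.010417 in⁴.
Top flange (beyond web): 3.15 × 0.3, A = 0.945 in², x = 4.975 in, Ī = 0.7814 in⁴.
Bottom flange (beyond web): 3.15 × 0.3, A = 0.945 in², x = 1.575 in, Ī = 0.7814 in⁴.
Centroid: x̄ = ΣA·x / ΣA = 3.275 in.
Transfer each piece to the centroidal y-axis using Ī + A·d² with d = x − 3.275:
  web: d = 0 in → contributes +0.010417 in⁴
  top flange (beyond web): d = 1.7 in → contributes +3.5124 in⁴
  bottom flange (beyond web): d = -1.7 in → contributes +3.5124 in⁴
Total I = 7.0353 in⁴.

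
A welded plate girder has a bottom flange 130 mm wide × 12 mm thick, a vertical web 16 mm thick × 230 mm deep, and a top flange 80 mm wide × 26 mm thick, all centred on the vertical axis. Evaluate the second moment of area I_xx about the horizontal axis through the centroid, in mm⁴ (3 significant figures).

I_xx ≈ 7.25 × 10⁷ mm⁴

Split into non-overlapping primitives; take the origin at the lower-left of the bounding box.
Bottom plate: 130 × 12, A = 1 560 mm², y = 6 mm, Ī = 18 720 mm⁴.
Web plate: 16 × 230, A = 3 680 mm², y = 127 mm, Ī = 16 222 667 mm⁴.
Top plate: 80 × 26, A = 2 080 mm², y = 255 mm, Ī = 117 173 mm⁴.
Centroid: ȳ = ΣA·y / ΣA = 137.58 mm.
Transfer each piece to the horizontal axis through the centroid using Ī + A·d² with d = y − 137.58:
  bottom plate: d = -131.58 mm → contributes +27 029 392 mm⁴
  web plate: d = -10.585 mm → contributes +16 634 959 mm⁴
  top plate: d = 117.42 mm → contributes +28 792 787 mm⁴
Total I = 72 457 137 mm⁴.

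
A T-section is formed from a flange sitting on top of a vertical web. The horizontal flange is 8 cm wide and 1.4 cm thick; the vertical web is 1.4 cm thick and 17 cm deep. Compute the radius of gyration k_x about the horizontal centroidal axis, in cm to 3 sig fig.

Decompose the section into non-overlapping parts with the origin at the bottom-left of its bounding rectangle.
Flange: 8 × 1.4, A = 11.2 cm², y = 17.7 cm, Ī = 1.8293 cm⁴.
Web: 1.4 × 17, A = 23.8 cm², y = 8.5 cm, Ī = 573.18 cm⁴.
Centroid: ȳ = ΣA·y / ΣA = 11.444 cm.
Transfer each piece to the horizontal centroidal axis using Ī + A·d² with d = y − 11.444:
  flange: d = 6.256 cm → contributes +440.17 cm⁴
  web: d = -2.944 cm → contributes +779.46 cm⁴
Total I = 1219.6 cm⁴.
Radius of gyration: k = √(I/A) = √(1219.6 / 35) = 5.9031 cm.

k_x ≈ 5.90 cm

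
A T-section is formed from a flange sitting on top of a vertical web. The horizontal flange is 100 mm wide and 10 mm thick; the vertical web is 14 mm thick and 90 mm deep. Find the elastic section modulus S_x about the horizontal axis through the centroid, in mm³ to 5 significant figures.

Treat the section as a set of non-overlapping primitives; coordinates are from the bounding-box lower-left.
Flange: 100 × 10, A = 1 000 mm², y = 95 mm, Ī = 8333.333 mm⁴.
Web: 14 × 90, A = 1 260 mm², y = 45 mm, Ī = 850 500 mm⁴.
Centroid: ȳ = ΣA·y / ΣA = 67.12389 mm.
Transfer each piece to the horizontal axis through the centroid using Ī + A·d² with d = y − 67.12389:
  flange: d = 27.87611 mm → contributes +785410.6 mm⁴
  web: d = -22.12389 mm → contributes +1 467 228 mm⁴
Total I = 2 252 639 mm⁴.
Extreme fibre distance c = 67.12389 mm; S = I/c = 33559.42 mm³.

S_x ≈ 3.3559 × 10⁴ mm³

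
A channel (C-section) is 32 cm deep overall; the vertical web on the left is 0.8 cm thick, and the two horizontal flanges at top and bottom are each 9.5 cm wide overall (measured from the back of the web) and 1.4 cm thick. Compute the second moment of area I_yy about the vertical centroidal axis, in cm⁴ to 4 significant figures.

Break the section into simple shapes (no overlaps), measuring from the bottom-left corner of the bounding box.
Web: 0.8 × 32, A = 25.6 cm², x = 0.4 cm, Ī = 1.36533 cm⁴.
Top flange (beyond web): 8.7 × 1.4, A = 12.18 cm², x = 5.15 cm, Ī = 76.8254 cm⁴.
Bottom flange (beyond web): 8.7 × 1.4, A = 12.18 cm², x = 5.15 cm, Ī = 76.8254 cm⁴.
Centroid: x̄ = ΣA·x / ΣA = 2.71605 cm.
Transfer each piece to the vertical centroidal axis using Ī + A·d² with d = x − 2.71605:
  web: d = -2.31605 cm → contributes +138.686 cm⁴
  top flange (beyond web): d = 2.43395 cm → contributes +148.981 cm⁴
  bottom flange (beyond web): d = 2.43395 cm → contributes +148.981 cm⁴
Total I = 436.648 cm⁴.

I_yy ≈ 436.6 cm⁴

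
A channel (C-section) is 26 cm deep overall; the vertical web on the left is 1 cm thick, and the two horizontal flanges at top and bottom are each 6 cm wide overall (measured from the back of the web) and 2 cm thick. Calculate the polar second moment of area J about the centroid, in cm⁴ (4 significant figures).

J ≈ 4497 cm⁴

Split into non-overlapping primitives; take the origin at the lower-left of the bounding box.
Web: 1 × 26, A = 26 cm², y = 13 cm, Ī = 1464.67 cm⁴.
Top flange (beyond web): 5 × 2, A = 10 cm², y = 25 cm, Ī = 3.33333 cm⁴.
Bottom flange (beyond web): 5 × 2, A = 10 cm², y = 1 cm, Ī = 3.33333 cm⁴.
By symmetry the centroid is at mid-height, ȳ = 13 cm.
Transfer each piece to the centroidal x-axis using Ī + A·d² with d = y − 13:
  web: d = 0 cm → contributes +1464.67 cm⁴
  top flange (beyond web): d = 12 cm → contributes +1443.33 cm⁴
  bottom flange (beyond web): d = -12 cm → contributes +1443.33 cm⁴
Total I = 4351.33 cm⁴.
For the y-axis: x̄ = 1.80435 cm.
Repeating about the centroidal y-axis gives I_y = 145.572 cm⁴.
Polar second moment: J = I_x + I_y = 4496.91 cm⁴.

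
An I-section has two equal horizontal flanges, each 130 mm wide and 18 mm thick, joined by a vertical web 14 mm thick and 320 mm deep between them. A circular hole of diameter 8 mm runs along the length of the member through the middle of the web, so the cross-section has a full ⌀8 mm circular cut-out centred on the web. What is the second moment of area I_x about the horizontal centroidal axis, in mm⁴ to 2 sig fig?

Split into non-overlapping primitives; take the origin at the lower-left of the bounding box.
Bottom flange: 130 × 18, A = 2 340 mm², y = 9 mm, Ī = 63 180 mm⁴.
Web: 14 × 320, A = 4 480 mm², y = 178 mm, Ī = 38 229 333 mm⁴.
Top flange: 130 × 18, A = 2 340 mm², y = 347 mm, Ī = 63 180 mm⁴.
Hole (subtracted): ⌀8, A = 50.27 mm², y = 178 mm, Ī = 201.1 mm⁴.
By symmetry the centroid is at mid-height, ȳ = 178 mm.
Transfer each piece to the horizontal centroidal axis using Ī + A·d² with d = y − 178:
  bottom flange: d = -169 mm → contributes +66 895 920 mm⁴
  web: d = 0 mm → contributes +38 229 333 mm⁴
  top flange: d = 169 mm → contributes +66 895 920 mm⁴
  hole: d = 0 mm → contributes −201.1 mm⁴
Total I = 172 020 972 mm⁴.

I_x ≈ 1.7 × 10⁸ mm⁴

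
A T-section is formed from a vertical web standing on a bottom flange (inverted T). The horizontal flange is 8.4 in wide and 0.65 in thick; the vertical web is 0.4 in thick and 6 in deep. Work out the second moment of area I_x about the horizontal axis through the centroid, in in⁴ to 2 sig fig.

Split into non-overlapping primitives; take the origin at the lower-left of the bounding box.
Flange: 8.4 × 0.65, A = 5.46 in², y = 0.325 in, Ī = 0.1922 in⁴.
Web: 0.4 × 6, A = 2.4 in², y = 3.65 in, Ī = 7.2 in⁴.
Centroid: ȳ = ΣA·y / ΣA = 1.34 in.
Transfer each piece to the horizontal axis through the centroid using Ī + A·d² with d = y − 1.34:
  flange: d = -1.015 in → contributes +5.82 in⁴
  web: d = 2.31 in → contributes +20 in⁴
Total I = 25.82 in⁴.

I_x ≈ 26 in⁴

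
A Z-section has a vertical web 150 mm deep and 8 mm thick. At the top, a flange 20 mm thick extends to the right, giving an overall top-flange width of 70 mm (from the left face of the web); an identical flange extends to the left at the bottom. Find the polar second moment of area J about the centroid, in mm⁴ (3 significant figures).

Split into non-overlapping primitives; take the origin at the lower-left of the bounding box.
Web: 8 × 150, A = 1 200 mm², y = 75 mm, Ī = 2 250 000 mm⁴.
Top flange (beyond web): 62 × 20, A = 1 240 mm², y = 140 mm, Ī = 41 333 mm⁴.
Bottom flange (beyond web): 62 × 20, A = 1 240 mm², y = 10 mm, Ī = 41 333 mm⁴.
Centroid: ȳ = ΣA·y / ΣA = 75 mm.
Transfer each piece to the centroidal x-axis using Ī + A·d² with d = y − 75:
  web: d = 0 mm → contributes +2 250 000 mm⁴
  top flange (beyond web): d = 65 mm → contributes +5 280 333 mm⁴
  bottom flange (beyond web): d = -65 mm → contributes +5 280 333 mm⁴
Total I = 12 810 667 mm⁴.
For the y-axis: x̄ = 66 mm.
Repeating about the centroidal y-axis gives I_y = 3 838 827 mm⁴.
Polar second moment: J = I_x + I_y = 16 649 493 mm⁴.

J ≈ 1.66 × 10⁷ mm⁴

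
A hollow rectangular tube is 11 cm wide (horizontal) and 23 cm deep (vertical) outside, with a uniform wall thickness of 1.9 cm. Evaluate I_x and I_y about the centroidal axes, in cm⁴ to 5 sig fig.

Split into non-overlapping primitives; take the origin at the lower-left of the bounding box.
Outer rectangle: 11 × 23, A = 253 cm², y = 11.5 cm, Ī = 11153.08 cm⁴.
Inner void (subtracted): 7.2 × 19.2, A = 138.24 cm², y = 11.5 cm, Ī = 4246.733 cm⁴.
By symmetry the centroid is at mid-height, ȳ = 11.5 cm.
All pieces are centred on the centroidal x-axis, so I = ΣĪ (holes subtracted) = 6906.351 cm⁴.
Repeating about the centroidal y-axis gives I_y = 1953.887 cm⁴.

I_x ≈ 6906.4 cm⁴, I_y ≈ 1953.9 cm⁴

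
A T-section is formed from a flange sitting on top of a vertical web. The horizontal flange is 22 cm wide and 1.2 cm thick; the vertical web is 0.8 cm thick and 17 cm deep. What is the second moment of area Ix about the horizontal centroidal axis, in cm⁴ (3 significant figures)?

Break the section into simple shapes (no overlaps), measuring from the bottom-left corner of the bounding box.
Flange: 22 × 1.2, A = 26.4 cm², y = 17.6 cm, Ī = 3.168 cm⁴.
Web: 0.8 × 17, A = 13.6 cm², y = 8.5 cm, Ī = 327.53 cm⁴.
Centroid: ȳ = ΣA·y / ΣA = 14.506 cm.
Transfer each piece to the horizontal centroidal axis using Ī + A·d² with d = y − 14.506:
  flange: d = 3.094 cm → contributes +255.89 cm⁴
  web: d = -6.006 cm → contributes +818.11 cm⁴
Total I = 1 074 cm⁴.

Ix ≈ 1070 cm⁴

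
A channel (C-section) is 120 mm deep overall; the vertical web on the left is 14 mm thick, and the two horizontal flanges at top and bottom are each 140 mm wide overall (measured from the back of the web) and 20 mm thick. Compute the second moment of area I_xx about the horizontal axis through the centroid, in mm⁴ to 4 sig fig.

I_xx ≈ 1.478 × 10⁷ mm⁴

Decompose the section into non-overlapping parts with the origin at the bottom-left of its bounding rectangle.
Web: 14 × 120, A = 1 680 mm², y = 60 mm, Ī = 2 016 000 mm⁴.
Top flange (beyond web): 126 × 20, A = 2 520 mm², y = 110 mm, Ī = 84 000 mm⁴.
Bottom flange (beyond web): 126 × 20, A = 2 520 mm², y = 10 mm, Ī = 84 000 mm⁴.
By symmetry the centroid is at mid-height, ȳ = 60 mm.
Transfer each piece to the horizontal axis through the centroid using Ī + A·d² with d = y − 60:
  web: d = 0 mm → contributes +2 016 000 mm⁴
  top flange (beyond web): d = 50 mm → contributes +6 384 000 mm⁴
  bottom flange (beyond web): d = -50 mm → contributes +6 384 000 mm⁴
Total I = 14 784 000 mm⁴.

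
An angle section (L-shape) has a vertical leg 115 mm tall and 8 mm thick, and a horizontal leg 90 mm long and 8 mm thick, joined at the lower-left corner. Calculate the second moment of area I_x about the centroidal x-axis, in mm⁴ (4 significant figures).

I_x ≈ 2.113 × 10⁶ mm⁴

Treat the section as a set of non-overlapping primitives; coordinates are from the bounding-box lower-left.
Vertical leg: 8 × 115, A = 920 mm², y = 57.5 mm, Ī = 1 013 917 mm⁴.
Horizontal leg (remainder): 82 × 8, A = 656 mm², y = 4 mm, Ī = 3498.67 mm⁴.
Centroid: ȳ = ΣA·y / ΣA = 35.231 mm.
Transfer each piece to the centroidal x-axis using Ī + A·d² with d = y − 35.231:
  vertical leg: d = 22.269 mm → contributes +1 470 154 mm⁴
  horizontal leg (remainder): d = -31.231 mm → contributes +643 343 mm⁴
Total I = 2 113 497 mm⁴.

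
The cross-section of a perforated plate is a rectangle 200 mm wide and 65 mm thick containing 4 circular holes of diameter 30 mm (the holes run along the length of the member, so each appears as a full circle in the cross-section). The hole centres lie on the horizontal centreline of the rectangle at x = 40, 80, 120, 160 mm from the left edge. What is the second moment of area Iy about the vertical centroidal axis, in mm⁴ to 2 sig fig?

Treat the section as a set of non-overlapping primitives; coordinates are from the bounding-box lower-left.
Plate: 200 × 65, A = 13 000 mm², x = 100 mm, Ī = 43 333 333 mm⁴.
Hole 1 (subtracted): ⌀30, A = 706.9 mm², x = 40 mm, Ī = 39 761 mm⁴.
Hole 2 (subtracted): ⌀30, A = 706.9 mm², x = 80 mm, Ī = 39 761 mm⁴.
Hole 3 (subtracted): ⌀30, A = 706.9 mm², x = 120 mm, Ī = 39 761 mm⁴.
Hole 4 (subtracted): ⌀30, A = 706.9 mm², x = 160 mm, Ī = 39 761 mm⁴.
By symmetry the centroid is at mid-width, x̄ = 100 mm.
Transfer each piece to the vertical centroidal axis using Ī + A·d² with d = x − 100:
  plate: d = 0 mm → contributes +43 333 333 mm⁴
  hole 1: d = -60 mm → contributes −2 584 451 mm⁴
  hole 2: d = -20 mm → contributes −322 504 mm⁴
  hole 3: d = 20 mm → contributes −322 504 mm⁴
  hole 4: d = 60 mm → contributes −2 584 451 mm⁴
Total I = 37 519 423 mm⁴.

Iy ≈ 3.8 × 10⁷ mm⁴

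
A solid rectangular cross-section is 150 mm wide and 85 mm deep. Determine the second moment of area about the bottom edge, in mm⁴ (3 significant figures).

The section: 150 × 85, A = 12 750 mm², y = 42.5 mm, Ī = 7 676 563 mm⁴.
Transfer it to the bottom edge using Ī + A·d² with d = y − 0:
  the section: d = 42.5 mm → contributes +30 706 250 mm⁴
Total I = 30 706 250 mm⁴.

I_base ≈ 3.07 × 10⁷ mm⁴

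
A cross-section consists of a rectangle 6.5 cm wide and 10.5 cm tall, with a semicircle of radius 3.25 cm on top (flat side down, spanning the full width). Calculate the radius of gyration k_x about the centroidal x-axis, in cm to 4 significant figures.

k_x ≈ 3.801 cm

Decompose the section into non-overlapping parts with the origin at the bottom-left of its bounding rectangle.
Rectangular body: 6.5 × 10.5, A = 68.25 cm², y = 5.25 cm, Ī = 627.047 cm⁴.
Semicircular cap: semicircle r = 3.25, A = 16.5915 cm², y = 11.8793 cm, Ī = 12.2452 cm⁴.
Centroid: ȳ = ΣA·y / ΣA = 6.54643 cm.
Transfer each piece to the centroidal x-axis using Ī + A·d² with d = y − 6.54643:
  rectangular body: d = -1.29643 cm → contributes +741.756 cm⁴
  semicircular cap: d = 5.33291 cm → contributes +484.108 cm⁴
Total I = 1225.86 cm⁴.
Radius of gyration: k = √(I/A) = √(1225.86 / 84.8415) = 3.80117 cm.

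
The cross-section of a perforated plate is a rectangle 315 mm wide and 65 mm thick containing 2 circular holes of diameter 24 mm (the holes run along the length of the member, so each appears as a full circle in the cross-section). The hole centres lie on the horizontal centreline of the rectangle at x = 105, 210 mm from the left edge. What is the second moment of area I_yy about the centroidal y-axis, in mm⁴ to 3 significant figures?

I_yy ≈ 1.67 × 10⁸ mm⁴

Split into non-overlapping primitives; take the origin at the lower-left of the bounding box.
Plate: 315 × 65, A = 20 475 mm², x = 157.5 mm, Ī = 169 302 656 mm⁴.
Hole 1 (subtracted): ⌀24, A = 452.39 mm², x = 105 mm, Ī = 16 286 mm⁴.
Hole 2 (subtracted): ⌀24, A = 452.39 mm², x = 210 mm, Ī = 16 286 mm⁴.
By symmetry the centroid is at mid-width, x̄ = 157.5 mm.
Transfer each piece to the centroidal y-axis using Ī + A·d² with d = x − 157.5:
  plate: d = 0 mm → contributes +169 302 656 mm⁴
  hole 1: d = -52.5 mm → contributes −1 263 184 mm⁴
  hole 2: d = 52.5 mm → contributes −1 263 184 mm⁴
Total I = 166 776 288 mm⁴.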